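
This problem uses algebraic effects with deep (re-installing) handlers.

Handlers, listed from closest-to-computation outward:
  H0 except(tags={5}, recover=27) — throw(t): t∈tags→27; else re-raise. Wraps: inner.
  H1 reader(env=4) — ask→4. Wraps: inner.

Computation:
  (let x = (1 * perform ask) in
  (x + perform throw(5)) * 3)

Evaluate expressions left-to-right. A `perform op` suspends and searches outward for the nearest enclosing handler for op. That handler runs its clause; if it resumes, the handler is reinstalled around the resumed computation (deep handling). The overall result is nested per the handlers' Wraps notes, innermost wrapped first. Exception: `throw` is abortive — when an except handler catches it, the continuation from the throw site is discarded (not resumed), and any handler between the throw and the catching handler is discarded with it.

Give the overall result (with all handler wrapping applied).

Answer: 27

Step-by-step:
ask @ H1 ⇒ 4
throw(5) @ H0 caught ⇒ 27
H1 returns 27
= 27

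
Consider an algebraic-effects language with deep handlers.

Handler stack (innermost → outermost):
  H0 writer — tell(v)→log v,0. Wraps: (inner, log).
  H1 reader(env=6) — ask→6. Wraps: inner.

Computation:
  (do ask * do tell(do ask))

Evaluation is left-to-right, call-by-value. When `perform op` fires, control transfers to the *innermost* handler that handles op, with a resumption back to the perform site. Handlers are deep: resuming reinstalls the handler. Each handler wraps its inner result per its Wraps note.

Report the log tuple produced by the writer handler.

Answer: (6)

Step-by-step:
ask @ H1 ⇒ 6
ask @ H1 ⇒ 6
tell(6) @ H0 ⇒ log+=6
H0 returns (0, (6))
H1 returns (0, (6))
= (0, (6))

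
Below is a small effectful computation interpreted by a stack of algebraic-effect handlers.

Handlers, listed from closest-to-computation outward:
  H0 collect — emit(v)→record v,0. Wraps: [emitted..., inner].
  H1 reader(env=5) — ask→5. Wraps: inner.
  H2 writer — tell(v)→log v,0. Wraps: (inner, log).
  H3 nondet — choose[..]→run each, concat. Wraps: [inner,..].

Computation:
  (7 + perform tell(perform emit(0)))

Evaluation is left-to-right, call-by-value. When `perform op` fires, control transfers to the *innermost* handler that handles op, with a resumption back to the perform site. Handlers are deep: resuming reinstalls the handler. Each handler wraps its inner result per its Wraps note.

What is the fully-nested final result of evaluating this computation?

Step-by-step:
emit(0) @ H0 ⇒ out+=0
tell(0) @ H2 ⇒ log+=0
H0 returns [0, 7]
H1 returns [0, 7]
H2 returns ([0, 7], (0))
H3 returns [([0, 7], (0))]
= [([0, 7], (0))]

Answer: [([0, 7], (0))]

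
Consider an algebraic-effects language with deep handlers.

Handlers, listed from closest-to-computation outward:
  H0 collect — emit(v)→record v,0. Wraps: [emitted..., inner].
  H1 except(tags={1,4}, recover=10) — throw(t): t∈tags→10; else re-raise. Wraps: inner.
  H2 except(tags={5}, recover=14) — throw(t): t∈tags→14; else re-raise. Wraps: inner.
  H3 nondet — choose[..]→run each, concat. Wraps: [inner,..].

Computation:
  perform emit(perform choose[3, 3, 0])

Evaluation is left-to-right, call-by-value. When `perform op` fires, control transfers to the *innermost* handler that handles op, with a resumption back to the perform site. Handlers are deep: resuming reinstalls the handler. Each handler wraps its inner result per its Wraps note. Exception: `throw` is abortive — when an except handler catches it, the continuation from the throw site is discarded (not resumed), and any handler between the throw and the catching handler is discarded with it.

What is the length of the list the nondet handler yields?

Answer: 3

Evaluation trace:
choose[3, 3, 0] @ H3
  branch[0] choose=3:
    emit(3) @ H0 ⇒ out+=3
    H0 returns [3, 0]
    H1 returns [3, 0]
    H2 returns [3, 0]
    H3 returns [[3, 0]]
  branch[1] choose=3:
    emit(3) @ H0 ⇒ out+=3
    H0 returns [3, 0]
    H1 returns [3, 0]
    H2 returns [3, 0]
    H3 returns [[3, 0]]
  branch[2] choose=0:
    emit(0) @ H0 ⇒ out+=0
    H0 returns [0, 0]
    H1 returns [0, 0]
    H2 returns [0, 0]
    H3 returns [[0, 0]]
= [[3, 0], [3, 0], [0, 0]]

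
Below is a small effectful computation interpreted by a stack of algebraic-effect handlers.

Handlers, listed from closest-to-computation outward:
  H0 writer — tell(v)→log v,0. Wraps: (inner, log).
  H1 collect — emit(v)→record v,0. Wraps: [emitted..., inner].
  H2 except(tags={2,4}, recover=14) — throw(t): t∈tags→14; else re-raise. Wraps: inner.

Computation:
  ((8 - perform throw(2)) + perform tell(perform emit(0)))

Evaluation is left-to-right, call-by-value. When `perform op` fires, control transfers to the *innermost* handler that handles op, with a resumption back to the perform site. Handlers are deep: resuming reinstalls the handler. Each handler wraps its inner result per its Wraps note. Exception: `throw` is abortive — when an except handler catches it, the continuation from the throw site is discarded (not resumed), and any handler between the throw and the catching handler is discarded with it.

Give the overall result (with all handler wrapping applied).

Step-by-step:
throw(2) @ H2 caught ⇒ 14
= 14

Answer: 14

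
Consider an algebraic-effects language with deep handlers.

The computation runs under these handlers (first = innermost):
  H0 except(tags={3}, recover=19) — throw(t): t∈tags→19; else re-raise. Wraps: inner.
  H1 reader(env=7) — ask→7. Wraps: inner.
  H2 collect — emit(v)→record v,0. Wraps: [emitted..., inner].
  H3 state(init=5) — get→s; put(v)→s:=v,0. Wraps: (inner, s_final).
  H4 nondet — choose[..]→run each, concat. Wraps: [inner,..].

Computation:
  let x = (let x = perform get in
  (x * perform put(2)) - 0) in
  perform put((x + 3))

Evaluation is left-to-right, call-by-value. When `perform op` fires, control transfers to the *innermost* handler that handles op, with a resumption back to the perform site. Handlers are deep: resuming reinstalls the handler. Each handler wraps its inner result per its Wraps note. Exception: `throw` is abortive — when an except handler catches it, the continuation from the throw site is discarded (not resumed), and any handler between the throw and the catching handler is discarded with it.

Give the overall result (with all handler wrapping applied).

Answer: [([0], 3)]

Evaluation trace:
get @ H3 ⇒ 5
put(2) @ H3 ⇒ s:=2
put(3) @ H3 ⇒ s:=3
H0 returns 0
H1 returns 0
H2 returns [0]
H3 returns ([0], 3)
H4 returns [([0], 3)]
= [([0], 3)]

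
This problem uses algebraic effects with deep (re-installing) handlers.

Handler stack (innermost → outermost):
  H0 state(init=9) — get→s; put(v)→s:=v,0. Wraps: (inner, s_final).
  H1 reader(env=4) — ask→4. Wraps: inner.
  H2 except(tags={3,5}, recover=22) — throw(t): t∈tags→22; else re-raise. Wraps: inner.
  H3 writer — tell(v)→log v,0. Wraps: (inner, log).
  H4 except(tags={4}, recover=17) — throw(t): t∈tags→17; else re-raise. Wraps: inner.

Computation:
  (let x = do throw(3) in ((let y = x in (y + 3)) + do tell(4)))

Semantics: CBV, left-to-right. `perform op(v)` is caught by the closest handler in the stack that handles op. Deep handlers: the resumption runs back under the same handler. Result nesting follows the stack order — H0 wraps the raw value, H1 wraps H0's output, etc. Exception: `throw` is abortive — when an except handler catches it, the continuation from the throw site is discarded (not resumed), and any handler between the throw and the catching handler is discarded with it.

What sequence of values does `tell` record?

Working:
throw(3) @ H2 caught ⇒ 22
H3 returns (22, ())
H4 returns (22, ())
= (22, ())

Answer: ()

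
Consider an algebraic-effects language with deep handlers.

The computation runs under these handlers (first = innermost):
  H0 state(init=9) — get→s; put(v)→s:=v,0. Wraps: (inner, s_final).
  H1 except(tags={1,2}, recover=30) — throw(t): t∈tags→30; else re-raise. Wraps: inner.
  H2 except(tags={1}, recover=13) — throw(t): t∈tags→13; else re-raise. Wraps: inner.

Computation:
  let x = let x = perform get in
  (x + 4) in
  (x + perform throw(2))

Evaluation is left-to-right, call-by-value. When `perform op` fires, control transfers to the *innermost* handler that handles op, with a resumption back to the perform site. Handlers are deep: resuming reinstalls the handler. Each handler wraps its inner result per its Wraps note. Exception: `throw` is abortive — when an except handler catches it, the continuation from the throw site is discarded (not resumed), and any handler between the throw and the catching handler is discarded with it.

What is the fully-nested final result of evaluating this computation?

Evaluation trace:
get @ H0 ⇒ 9
throw(2) @ H1 caught ⇒ 30
H2 returns 30
= 30

Answer: 30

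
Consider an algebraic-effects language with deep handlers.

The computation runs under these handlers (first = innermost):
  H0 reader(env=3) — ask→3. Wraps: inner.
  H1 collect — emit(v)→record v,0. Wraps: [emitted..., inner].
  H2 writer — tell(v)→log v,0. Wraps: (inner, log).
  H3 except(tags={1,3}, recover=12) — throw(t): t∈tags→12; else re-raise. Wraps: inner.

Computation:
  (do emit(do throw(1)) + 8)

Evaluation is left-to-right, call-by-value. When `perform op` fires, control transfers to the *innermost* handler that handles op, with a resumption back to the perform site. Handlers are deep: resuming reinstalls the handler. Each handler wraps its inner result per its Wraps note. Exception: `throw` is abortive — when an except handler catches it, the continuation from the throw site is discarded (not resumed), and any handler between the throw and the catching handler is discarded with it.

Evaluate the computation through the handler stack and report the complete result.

Step-by-step:
throw(1) @ H3 caught ⇒ 12
= 12

Answer: 12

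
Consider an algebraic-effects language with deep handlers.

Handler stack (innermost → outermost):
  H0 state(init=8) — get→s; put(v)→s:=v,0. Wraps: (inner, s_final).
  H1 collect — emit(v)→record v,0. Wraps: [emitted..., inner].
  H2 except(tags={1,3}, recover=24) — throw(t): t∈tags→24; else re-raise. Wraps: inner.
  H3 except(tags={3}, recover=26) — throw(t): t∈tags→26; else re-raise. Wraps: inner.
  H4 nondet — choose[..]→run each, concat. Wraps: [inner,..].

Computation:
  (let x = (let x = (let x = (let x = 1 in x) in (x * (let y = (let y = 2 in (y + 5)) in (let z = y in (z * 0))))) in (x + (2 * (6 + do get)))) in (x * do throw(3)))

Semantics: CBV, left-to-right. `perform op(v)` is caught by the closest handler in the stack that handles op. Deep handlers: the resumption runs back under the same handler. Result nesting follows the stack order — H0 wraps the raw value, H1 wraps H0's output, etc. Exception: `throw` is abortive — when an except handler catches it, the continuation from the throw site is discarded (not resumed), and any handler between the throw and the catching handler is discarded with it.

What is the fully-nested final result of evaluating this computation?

Step-by-step:
get @ H0 ⇒ 8
throw(3) @ H2 caught ⇒ 24
H3 returns 24
H4 returns [24]
= [24]

Answer: [24]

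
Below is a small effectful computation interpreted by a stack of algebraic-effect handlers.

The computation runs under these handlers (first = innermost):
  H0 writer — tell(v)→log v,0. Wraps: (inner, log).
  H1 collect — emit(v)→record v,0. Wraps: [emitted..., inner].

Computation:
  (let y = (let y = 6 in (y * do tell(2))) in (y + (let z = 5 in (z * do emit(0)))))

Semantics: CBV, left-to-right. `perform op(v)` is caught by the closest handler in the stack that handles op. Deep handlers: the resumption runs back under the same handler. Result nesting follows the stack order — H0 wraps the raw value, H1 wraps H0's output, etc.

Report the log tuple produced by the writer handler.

Evaluation trace:
tell(2) @ H0 ⇒ log+=2
emit(0) @ H1 ⇒ out+=0
H0 returns (0, (2))
H1 returns [0, (0, (2))]
= [0, (0, (2))]

Answer: (2)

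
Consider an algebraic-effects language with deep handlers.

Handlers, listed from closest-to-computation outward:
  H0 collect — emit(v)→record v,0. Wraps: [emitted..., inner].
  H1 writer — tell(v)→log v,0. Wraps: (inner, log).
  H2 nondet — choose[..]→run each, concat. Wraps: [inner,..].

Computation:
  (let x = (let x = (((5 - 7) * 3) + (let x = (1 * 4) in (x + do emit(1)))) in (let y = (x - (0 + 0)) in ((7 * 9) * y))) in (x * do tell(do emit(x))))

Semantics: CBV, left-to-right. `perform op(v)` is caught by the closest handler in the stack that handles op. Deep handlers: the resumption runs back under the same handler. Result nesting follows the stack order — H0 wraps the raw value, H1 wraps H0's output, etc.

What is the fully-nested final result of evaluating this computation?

Answer: [([1, -126, 0], (0))]

Working:
emit(1) @ H0 ⇒ out+=1
emit(-126) @ H0 ⇒ out+=-126
tell(0) @ H1 ⇒ log+=0
H0 returns [1, -126, 0]
H1 returns ([1, -126, 0], (0))
H2 returns [([1, -126, 0], (0))]
= [([1, -126, 0], (0))]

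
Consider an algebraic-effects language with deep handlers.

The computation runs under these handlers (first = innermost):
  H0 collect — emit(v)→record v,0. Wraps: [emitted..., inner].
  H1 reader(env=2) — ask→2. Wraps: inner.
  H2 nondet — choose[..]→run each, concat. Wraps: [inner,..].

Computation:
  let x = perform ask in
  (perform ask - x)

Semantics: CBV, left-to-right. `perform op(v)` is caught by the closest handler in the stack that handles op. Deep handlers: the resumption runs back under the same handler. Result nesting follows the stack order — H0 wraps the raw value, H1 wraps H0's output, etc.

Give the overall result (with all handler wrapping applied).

Step-by-step:
ask @ H1 ⇒ 2
ask @ H1 ⇒ 2
H0 returns [0]
H1 returns [0]
H2 returns [[0]]
= [[0]]

Answer: [[0]]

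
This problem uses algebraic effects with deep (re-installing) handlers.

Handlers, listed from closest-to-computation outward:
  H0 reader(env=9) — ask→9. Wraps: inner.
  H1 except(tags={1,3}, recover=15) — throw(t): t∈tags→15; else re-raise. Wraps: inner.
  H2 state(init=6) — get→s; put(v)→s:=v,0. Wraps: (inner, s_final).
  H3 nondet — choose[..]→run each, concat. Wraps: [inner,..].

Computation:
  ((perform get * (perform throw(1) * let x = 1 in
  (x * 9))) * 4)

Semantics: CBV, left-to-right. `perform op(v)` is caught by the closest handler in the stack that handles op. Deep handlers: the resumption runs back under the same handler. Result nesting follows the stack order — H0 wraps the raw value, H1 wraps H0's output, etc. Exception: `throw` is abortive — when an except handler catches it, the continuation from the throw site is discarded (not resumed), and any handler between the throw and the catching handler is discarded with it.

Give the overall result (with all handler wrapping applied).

Step-by-step:
get @ H2 ⇒ 6
throw(1) @ H1 caught ⇒ 15
H2 returns (15, 6)
H3 returns [(15, 6)]
= [(15, 6)]

Answer: [(15, 6)]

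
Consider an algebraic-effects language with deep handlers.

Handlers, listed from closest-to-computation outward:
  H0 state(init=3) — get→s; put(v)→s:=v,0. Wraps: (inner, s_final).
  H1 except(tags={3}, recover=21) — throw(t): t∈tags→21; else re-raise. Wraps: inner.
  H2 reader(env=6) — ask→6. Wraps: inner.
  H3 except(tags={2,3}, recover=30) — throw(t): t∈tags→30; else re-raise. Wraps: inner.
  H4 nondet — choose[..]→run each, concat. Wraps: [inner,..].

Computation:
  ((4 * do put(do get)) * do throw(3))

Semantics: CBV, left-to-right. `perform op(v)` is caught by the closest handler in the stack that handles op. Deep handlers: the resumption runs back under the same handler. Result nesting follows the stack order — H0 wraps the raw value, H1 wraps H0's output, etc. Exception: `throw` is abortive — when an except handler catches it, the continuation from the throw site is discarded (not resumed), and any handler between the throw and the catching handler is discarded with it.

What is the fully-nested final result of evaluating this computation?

Answer: [21]

Working:
get @ H0 ⇒ 3
put(3) @ H0 ⇒ s:=3
throw(3) @ H1 caught ⇒ 21
H2 returns 21
H3 returns 21
H4 returns [21]
= [21]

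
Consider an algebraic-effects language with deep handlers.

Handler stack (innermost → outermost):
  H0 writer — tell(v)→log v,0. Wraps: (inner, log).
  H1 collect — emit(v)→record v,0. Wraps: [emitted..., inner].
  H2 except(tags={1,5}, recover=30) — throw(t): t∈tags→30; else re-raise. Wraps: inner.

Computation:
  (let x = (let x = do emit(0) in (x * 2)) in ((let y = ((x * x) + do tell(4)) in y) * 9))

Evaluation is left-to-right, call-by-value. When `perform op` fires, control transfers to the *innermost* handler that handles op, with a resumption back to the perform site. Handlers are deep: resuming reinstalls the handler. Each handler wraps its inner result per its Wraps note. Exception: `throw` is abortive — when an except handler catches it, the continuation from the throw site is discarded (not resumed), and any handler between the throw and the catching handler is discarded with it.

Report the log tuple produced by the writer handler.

Working:
emit(0) @ H1 ⇒ out+=0
tell(4) @ H0 ⇒ log+=4
H0 returns (0, (4))
H1 returns [0, (0, (4))]
H2 returns [0, (0, (4))]
= [0, (0, (4))]

Answer: (4)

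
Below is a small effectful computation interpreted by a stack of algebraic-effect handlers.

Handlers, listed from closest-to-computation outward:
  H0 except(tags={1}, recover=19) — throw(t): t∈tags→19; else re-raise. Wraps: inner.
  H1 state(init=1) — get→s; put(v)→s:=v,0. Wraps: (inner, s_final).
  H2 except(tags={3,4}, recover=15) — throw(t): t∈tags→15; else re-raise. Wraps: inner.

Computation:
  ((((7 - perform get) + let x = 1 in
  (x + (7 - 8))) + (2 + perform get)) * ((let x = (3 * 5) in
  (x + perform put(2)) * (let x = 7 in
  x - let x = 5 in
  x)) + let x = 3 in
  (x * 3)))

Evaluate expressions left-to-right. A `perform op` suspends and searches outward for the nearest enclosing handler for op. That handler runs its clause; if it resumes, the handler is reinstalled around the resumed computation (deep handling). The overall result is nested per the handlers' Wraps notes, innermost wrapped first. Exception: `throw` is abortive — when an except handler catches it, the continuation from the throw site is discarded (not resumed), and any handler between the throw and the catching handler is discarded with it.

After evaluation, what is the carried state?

Answer: 2

Step-by-step:
get @ H1 ⇒ 1
get @ H1 ⇒ 1
put(2) @ H1 ⇒ s:=2
H0 returns 351
H1 returns (351, 2)
H2 returns (351, 2)
= (351, 2)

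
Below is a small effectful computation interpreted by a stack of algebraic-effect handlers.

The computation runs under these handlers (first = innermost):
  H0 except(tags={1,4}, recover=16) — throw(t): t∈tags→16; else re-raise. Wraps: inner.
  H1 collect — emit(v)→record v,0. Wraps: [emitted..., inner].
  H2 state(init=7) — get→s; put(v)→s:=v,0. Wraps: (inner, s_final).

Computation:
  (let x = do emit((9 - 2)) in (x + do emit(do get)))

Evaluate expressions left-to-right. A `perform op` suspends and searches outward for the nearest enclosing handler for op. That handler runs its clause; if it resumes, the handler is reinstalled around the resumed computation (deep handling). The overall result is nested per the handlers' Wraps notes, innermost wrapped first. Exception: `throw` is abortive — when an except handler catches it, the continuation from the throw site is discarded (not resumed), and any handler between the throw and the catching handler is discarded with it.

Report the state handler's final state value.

Evaluation trace:
emit(7) @ H1 ⇒ out+=7
get @ H2 ⇒ 7
emit(7) @ H1 ⇒ out+=7
H0 returns 0
H1 returns [7, 7, 0]
H2 returns ([7, 7, 0], 7)
= ([7, 7, 0], 7)

Answer: 7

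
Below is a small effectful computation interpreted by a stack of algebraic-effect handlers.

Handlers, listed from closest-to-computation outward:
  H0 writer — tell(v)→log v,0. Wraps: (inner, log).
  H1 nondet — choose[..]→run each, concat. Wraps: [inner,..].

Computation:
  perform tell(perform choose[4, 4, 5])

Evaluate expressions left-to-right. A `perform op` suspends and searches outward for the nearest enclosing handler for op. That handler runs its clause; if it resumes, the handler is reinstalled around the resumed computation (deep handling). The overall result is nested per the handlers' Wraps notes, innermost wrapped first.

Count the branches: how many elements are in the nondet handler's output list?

Answer: 3

Step-by-step:
choose[4, 4, 5] @ H1
  branch[0] choose=4:
    tell(4) @ H0 ⇒ log+=4
    H0 returns (0, (4))
    H1 returns [(0, (4))]
  branch[1] choose=4:
    tell(4) @ H0 ⇒ log+=4
    H0 returns (0, (4))
    H1 returns [(0, (4))]
  branch[2] choose=5:
    tell(5) @ H0 ⇒ log+=5
    H0 returns (0, (5))
    H1 returns [(0, (5))]
= [(0, (4)), (0, (4)), (0, (5))]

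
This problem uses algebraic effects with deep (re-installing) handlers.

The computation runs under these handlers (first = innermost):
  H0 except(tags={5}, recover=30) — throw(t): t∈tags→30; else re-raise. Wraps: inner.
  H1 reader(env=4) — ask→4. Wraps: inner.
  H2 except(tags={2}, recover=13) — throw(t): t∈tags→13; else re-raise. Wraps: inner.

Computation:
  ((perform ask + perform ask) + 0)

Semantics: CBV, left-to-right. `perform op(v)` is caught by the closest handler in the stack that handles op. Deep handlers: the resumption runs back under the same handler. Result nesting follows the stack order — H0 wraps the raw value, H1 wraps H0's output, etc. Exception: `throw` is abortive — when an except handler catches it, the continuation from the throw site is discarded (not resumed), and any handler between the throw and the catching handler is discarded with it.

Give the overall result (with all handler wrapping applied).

Evaluation trace:
ask @ H1 ⇒ 4
ask @ H1 ⇒ 4
H0 returns 8
H1 returns 8
H2 returns 8
= 8

Answer: 8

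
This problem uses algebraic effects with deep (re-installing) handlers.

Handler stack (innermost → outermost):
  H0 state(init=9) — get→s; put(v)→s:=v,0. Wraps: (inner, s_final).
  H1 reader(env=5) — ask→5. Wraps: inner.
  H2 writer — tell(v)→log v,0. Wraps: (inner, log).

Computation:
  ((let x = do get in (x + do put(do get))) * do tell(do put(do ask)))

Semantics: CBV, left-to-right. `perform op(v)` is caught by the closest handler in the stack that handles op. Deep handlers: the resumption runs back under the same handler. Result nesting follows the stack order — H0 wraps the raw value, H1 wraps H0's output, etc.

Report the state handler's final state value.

Answer: 5

Evaluation trace:
get @ H0 ⇒ 9
get @ H0 ⇒ 9
put(9) @ H0 ⇒ s:=9
ask @ H1 ⇒ 5
put(5) @ H0 ⇒ s:=5
tell(0) @ H2 ⇒ log+=0
H0 returns (0, 5)
H1 returns (0, 5)
H2 returns ((0, 5), (0))
= ((0, 5), (0))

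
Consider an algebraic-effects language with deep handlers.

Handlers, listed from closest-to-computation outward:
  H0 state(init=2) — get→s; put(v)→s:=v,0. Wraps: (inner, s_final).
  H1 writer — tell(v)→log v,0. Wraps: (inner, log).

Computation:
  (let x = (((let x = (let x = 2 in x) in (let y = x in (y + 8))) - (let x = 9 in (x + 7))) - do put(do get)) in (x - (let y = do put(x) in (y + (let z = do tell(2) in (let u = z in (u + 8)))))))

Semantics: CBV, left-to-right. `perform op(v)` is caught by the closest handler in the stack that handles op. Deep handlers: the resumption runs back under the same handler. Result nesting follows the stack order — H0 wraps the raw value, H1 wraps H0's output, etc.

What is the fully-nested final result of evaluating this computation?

Step-by-step:
get @ H0 ⇒ 2
put(2) @ H0 ⇒ s:=2
put(-6) @ H0 ⇒ s:=-6
tell(2) @ H1 ⇒ log+=2
H0 returns (-14, -6)
H1 returns ((-14, -6), (2))
= ((-14, -6), (2))

Answer: ((-14, -6), (2))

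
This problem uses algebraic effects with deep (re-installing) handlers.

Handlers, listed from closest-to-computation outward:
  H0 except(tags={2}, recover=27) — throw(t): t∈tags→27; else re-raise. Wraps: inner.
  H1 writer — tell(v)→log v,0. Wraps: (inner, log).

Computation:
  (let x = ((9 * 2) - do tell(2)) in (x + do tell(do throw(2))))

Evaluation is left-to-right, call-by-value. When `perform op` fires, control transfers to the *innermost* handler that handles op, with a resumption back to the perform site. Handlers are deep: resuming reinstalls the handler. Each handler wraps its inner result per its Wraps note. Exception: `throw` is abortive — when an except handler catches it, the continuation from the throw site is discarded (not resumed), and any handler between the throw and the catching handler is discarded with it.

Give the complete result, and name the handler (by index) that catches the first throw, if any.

Answer: (27, (2)) ; first throw caught by: H0

Step-by-step:
tell(2) @ H1 ⇒ log+=2
throw(2) @ H0 caught ⇒ 27
H1 returns (27, (2))
= (27, (2))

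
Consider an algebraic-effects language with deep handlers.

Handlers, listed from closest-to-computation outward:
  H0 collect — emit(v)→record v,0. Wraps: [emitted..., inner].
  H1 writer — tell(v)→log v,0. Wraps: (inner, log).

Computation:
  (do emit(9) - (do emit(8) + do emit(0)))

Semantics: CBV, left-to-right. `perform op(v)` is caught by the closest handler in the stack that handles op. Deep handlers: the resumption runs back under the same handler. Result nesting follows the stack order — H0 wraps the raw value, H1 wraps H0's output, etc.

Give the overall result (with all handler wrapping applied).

Working:
emit(9) @ H0 ⇒ out+=9
emit(8) @ H0 ⇒ out+=8
emit(0) @ H0 ⇒ out+=0
H0 returns [9, 8, 0, 0]
H1 returns ([9, 8, 0, 0], ())
= ([9, 8, 0, 0], ())

Answer: ([9, 8, 0, 0], ())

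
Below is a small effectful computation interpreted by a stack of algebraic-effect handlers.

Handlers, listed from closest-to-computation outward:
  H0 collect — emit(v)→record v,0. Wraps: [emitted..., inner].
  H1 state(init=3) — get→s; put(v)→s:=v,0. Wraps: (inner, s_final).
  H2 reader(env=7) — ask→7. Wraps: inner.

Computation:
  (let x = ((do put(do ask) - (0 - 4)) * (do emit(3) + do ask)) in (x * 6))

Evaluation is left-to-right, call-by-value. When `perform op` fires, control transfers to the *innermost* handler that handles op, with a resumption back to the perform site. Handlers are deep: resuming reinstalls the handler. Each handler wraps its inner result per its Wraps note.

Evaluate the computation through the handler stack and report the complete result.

Answer: ([3, 168], 7)

Step-by-step:
ask @ H2 ⇒ 7
put(7) @ H1 ⇒ s:=7
emit(3) @ H0 ⇒ out+=3
ask @ H2 ⇒ 7
H0 returns [3, 168]
H1 returns ([3, 168], 7)
H2 returns ([3, 168], 7)
= ([3, 168], 7)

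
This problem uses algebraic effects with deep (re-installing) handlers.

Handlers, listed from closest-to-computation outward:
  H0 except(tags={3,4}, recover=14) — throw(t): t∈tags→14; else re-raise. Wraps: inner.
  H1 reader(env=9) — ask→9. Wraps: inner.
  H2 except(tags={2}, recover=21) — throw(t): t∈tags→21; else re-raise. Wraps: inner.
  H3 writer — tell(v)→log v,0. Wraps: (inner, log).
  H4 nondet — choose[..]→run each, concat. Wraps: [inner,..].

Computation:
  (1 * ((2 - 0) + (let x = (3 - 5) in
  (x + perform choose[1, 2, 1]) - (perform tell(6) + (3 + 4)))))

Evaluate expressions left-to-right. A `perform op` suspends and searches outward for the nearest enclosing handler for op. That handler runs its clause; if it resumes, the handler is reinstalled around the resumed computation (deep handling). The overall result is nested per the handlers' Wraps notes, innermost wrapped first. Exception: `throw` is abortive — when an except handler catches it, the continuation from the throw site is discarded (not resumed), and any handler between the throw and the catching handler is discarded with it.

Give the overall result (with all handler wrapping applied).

Working:
choose[1, 2, 1] @ H4
  branch[0] choose=1:
    tell(6) @ H3 ⇒ log+=6
    H0 returns -6
    H1 returns -6
    H2 returns -6
    H3 returns (-6, (6))
    H4 returns [(-6, (6))]
  branch[1] choose=2:
    tell(6) @ H3 ⇒ log+=6
    H0 returns -5
    H1 returns -5
    H2 returns -5
    H3 returns (-5, (6))
    H4 returns [(-5, (6))]
  branch[2] choose=1:
    tell(6) @ H3 ⇒ log+=6
    H0 returns -6
    H1 returns -6
    H2 returns -6
    H3 returns (-6, (6))
    H4 returns [(-6, (6))]
= [(-6, (6)), (-5, (6)), (-6, (6))]

Answer: [(-6, (6)), (-5, (6)), (-6, (6))]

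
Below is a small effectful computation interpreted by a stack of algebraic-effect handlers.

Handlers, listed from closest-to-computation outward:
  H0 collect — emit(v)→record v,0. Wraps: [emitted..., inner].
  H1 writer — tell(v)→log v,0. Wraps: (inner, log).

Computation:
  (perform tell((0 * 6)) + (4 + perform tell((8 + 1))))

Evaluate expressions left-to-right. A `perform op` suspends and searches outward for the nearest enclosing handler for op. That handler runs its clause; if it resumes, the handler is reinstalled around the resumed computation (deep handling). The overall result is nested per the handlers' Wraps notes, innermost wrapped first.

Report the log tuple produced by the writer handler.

Answer: (0, 9)

Evaluation trace:
tell(0) @ H1 ⇒ log+=0
tell(9) @ H1 ⇒ log+=9
H0 returns [4]
H1 returns ([4], (0, 9))
= ([4], (0, 9))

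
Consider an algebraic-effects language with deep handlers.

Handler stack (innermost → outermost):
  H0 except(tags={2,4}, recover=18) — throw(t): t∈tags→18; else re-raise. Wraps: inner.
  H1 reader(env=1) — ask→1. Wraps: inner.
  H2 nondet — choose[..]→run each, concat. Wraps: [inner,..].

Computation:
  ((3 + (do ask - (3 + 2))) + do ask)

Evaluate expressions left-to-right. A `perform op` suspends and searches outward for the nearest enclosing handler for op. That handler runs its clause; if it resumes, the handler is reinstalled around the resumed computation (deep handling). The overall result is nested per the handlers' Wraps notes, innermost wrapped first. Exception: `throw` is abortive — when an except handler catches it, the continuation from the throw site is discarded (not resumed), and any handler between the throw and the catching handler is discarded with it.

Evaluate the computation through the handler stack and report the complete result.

Step-by-step:
ask @ H1 ⇒ 1
ask @ H1 ⇒ 1
H0 returns 0
H1 returns 0
H2 returns [0]
= [0]

Answer: [0]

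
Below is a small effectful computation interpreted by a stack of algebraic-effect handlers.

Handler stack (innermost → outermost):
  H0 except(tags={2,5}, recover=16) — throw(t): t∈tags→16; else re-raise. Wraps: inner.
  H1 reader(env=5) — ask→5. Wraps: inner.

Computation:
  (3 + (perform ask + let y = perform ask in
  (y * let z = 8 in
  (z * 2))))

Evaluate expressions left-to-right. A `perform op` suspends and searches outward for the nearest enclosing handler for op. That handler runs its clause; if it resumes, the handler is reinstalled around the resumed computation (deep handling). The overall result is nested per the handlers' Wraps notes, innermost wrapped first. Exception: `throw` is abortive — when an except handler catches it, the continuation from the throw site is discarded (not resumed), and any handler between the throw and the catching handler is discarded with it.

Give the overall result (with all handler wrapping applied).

Step-by-step:
ask @ H1 ⇒ 5
ask @ H1 ⇒ 5
H0 returns 88
H1 returns 88
= 88

Answer: 88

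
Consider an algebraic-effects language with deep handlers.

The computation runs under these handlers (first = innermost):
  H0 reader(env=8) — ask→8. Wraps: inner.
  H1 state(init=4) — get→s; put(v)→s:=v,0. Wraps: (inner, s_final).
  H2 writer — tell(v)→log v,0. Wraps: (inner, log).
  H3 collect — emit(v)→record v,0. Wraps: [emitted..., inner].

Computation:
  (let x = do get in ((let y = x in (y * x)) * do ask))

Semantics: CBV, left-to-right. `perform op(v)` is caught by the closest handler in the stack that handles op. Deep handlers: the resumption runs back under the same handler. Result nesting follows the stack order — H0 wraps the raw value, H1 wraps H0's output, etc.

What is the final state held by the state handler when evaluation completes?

Evaluation trace:
get @ H1 ⇒ 4
ask @ H0 ⇒ 8
H0 returns 128
H1 returns (128, 4)
H2 returns ((128, 4), ())
H3 returns [((128, 4), ())]
= [((128, 4), ())]

Answer: 4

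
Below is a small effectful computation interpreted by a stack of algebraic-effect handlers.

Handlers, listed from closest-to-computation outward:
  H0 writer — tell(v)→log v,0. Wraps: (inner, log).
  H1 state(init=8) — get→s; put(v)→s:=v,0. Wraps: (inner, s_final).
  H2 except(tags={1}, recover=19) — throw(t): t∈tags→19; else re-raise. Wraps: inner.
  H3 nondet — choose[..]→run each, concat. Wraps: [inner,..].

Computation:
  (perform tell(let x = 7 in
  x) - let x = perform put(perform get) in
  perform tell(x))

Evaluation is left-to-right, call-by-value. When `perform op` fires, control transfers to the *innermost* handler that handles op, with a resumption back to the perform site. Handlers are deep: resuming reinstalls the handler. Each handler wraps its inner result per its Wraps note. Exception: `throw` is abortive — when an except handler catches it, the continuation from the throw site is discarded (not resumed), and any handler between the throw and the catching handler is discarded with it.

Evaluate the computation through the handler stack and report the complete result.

Answer: [((0, (7, 0)), 8)]

Evaluation trace:
tell(7) @ H0 ⇒ log+=7
get @ H1 ⇒ 8
put(8) @ H1 ⇒ s:=8
tell(0) @ H0 ⇒ log+=0
H0 returns (0, (7, 0))
H1 returns ((0, (7, 0)), 8)
H2 returns ((0, (7, 0)), 8)
H3 returns [((0, (7, 0)), 8)]
= [((0, (7, 0)), 8)]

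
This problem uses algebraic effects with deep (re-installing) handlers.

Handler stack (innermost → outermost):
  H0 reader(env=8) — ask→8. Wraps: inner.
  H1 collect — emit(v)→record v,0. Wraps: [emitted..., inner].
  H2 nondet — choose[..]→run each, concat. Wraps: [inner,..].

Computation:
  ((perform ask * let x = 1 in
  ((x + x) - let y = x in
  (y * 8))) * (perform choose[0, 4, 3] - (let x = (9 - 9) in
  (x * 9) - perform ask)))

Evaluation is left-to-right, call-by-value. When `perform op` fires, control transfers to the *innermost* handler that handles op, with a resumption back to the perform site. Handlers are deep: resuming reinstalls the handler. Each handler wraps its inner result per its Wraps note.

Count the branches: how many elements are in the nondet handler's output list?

Answer: 3

Evaluation trace:
ask @ H0 ⇒ 8
choose[0, 4, 3] @ H2
  branch[0] choose=0:
    ask @ H0 ⇒ 8
    H0 returns -384
    H1 returns [-384]
    H2 returns [[-384]]
  branch[1] choose=4:
    ask @ H0 ⇒ 8
    H0 returns -576
    H1 returns [-576]
    H2 returns [[-576]]
  branch[2] choose=3:
    ask @ H0 ⇒ 8
    H0 returns -528
    H1 returns [-528]
    H2 returns [[-528]]
= [[-384], [-576], [-528]]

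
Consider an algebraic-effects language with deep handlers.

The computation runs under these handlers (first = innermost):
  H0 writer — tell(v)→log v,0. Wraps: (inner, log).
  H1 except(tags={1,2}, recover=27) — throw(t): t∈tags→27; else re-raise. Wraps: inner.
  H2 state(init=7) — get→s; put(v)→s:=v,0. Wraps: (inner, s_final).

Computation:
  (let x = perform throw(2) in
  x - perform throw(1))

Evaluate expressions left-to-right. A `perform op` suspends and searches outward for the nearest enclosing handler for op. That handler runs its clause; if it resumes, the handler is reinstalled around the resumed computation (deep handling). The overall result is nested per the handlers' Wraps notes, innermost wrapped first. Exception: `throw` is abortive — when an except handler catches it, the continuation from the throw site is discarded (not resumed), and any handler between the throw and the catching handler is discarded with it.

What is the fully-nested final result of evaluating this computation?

Answer: (27, 7)

Step-by-step:
throw(2) @ H1 caught ⇒ 27
H2 returns (27, 7)
= (27, 7)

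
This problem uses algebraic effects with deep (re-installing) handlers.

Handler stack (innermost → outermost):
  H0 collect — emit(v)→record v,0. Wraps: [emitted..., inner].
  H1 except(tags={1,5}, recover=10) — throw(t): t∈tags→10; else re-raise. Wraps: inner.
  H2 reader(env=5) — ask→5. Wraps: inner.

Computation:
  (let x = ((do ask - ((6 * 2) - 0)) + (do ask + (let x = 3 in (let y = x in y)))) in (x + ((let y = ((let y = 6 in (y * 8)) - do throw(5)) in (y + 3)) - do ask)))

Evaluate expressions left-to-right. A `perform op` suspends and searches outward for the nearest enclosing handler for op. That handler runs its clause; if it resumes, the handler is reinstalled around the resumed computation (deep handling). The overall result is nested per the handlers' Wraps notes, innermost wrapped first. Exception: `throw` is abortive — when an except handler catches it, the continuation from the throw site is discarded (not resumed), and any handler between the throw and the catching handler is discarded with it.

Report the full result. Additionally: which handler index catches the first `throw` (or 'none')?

Answer: 10 ; first throw caught by: H1

Step-by-step:
ask @ H2 ⇒ 5
ask @ H2 ⇒ 5
throw(5) @ H1 caught ⇒ 10
H2 returns 10
= 10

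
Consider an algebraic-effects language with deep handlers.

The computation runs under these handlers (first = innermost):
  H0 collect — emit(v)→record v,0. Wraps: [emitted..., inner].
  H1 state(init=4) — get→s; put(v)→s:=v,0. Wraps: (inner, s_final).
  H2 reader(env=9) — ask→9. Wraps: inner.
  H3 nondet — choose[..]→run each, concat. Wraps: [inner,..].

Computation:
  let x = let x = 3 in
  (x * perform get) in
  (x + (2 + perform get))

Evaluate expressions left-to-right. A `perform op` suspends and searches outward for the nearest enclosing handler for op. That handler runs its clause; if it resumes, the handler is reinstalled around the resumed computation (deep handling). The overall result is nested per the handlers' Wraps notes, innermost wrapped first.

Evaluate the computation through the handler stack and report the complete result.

Answer: [([18], 4)]

Step-by-step:
get @ H1 ⇒ 4
get @ H1 ⇒ 4
H0 returns [18]
H1 returns ([18], 4)
H2 returns ([18], 4)
H3 returns [([18], 4)]
= [([18], 4)]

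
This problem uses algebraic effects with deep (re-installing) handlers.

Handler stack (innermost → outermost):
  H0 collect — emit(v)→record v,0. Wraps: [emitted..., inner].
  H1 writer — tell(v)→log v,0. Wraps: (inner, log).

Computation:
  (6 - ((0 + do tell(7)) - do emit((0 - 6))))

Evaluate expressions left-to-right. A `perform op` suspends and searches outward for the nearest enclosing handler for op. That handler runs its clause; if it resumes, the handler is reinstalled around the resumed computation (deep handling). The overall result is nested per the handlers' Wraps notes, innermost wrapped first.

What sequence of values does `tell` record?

Working:
tell(7) @ H1 ⇒ log+=7
emit(-6) @ H0 ⇒ out+=-6
H0 returns [-6, 6]
H1 returns ([-6, 6], (7))
= ([-6, 6], (7))

Answer: (7)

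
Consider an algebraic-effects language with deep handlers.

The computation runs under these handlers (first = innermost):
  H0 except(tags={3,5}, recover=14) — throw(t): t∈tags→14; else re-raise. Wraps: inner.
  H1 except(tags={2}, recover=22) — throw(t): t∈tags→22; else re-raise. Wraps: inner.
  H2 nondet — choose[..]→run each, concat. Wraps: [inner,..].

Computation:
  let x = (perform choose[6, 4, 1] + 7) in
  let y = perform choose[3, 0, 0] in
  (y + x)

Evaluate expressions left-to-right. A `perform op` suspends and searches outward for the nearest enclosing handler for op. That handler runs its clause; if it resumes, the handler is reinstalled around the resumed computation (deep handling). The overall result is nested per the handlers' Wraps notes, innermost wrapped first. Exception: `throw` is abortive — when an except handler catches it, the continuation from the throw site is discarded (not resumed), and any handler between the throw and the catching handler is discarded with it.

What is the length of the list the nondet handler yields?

Working:
choose[6, 4, 1] @ H2
  branch[0] choose=6:
    choose[3, 0, 0] @ H2
      branch[0] choose=3:
        H0 returns 16
        H1 returns 16
        H2 returns [16]
      branch[1] choose=0:
        H0 returns 13
        H1 returns 13
        H2 returns [13]
      branch[2] choose=0:
        H0 returns 13
        H1 returns 13
        H2 returns [13]
  branch[1] choose=4:
    choose[3, 0, 0] @ H2
      branch[0] choose=3:
        H0 returns 14
        H1 returns 14
        H2 returns [14]
      branch[1] choose=0:
        H0 returns 11
        H1 returns 11
        H2 returns [11]
      branch[2] choose=0:
        H0 returns 11
        H1 returns 11
        H2 returns [11]
  branch[2] choose=1:
    choose[3, 0, 0] @ H2
      branch[0] choose=3:
        H0 returns 11
        H1 returns 11
        H2 returns [11]
      branch[1] choose=0:
        H0 returns 8
        H1 returns 8
        H2 returns [8]
      branch[2] choose=0:
        H0 returns 8
        H1 returns 8
        H2 returns [8]
= [16, 13, 13, 14, 11, 11, 11, 8, 8]

Answer: 9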